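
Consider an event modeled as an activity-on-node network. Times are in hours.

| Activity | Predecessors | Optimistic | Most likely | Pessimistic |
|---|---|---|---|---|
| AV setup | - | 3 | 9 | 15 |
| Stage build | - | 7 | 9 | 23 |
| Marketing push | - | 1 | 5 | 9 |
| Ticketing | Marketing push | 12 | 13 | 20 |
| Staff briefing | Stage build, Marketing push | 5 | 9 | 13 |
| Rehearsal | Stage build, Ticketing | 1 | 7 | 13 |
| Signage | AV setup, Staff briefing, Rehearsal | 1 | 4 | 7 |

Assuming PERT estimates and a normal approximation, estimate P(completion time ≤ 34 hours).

0.914

te_AV setup = (3 + 4·9 + 15)/6 = 54/6 = 9; σ²_AV setup = ((15−3)/6)² = 4.000
te_Stage build = (7 + 4·9 + 23)/6 = 66/6 = 11; σ²_Stage build = ((23−7)/6)² = 7.111
te_Marketing push = (1 + 4·5 + 9)/6 = 30/6 = 5; σ²_Marketing push = ((9−1)/6)² = 1.778
te_Ticketing = (12 + 4·13 + 20)/6 = 84/6 = 14; σ²_Ticketing = ((20−12)/6)² = 1.778
te_Staff briefing = (5 + 4·9 + 13)/6 = 54/6 = 9; σ²_Staff briefing = ((13−5)/6)² = 1.778
te_Rehearsal = (1 + 4·7 + 13)/6 = 42/6 = 7; σ²_Rehearsal = ((13−1)/6)² = 4.000
te_Signage = (1 + 4·4 + 7)/6 = 24/6 = 4; σ²_Signage = ((7−1)/6)² = 1.000

Forward pass:
ES_AV setup = 0; EF_AV setup = 9
ES_Stage build = 0; EF_Stage build = 11
ES_Marketing push = 0; EF_Marketing push = 5
ES_Ticketing = 5; EF_Ticketing = 5+14 = 19
ES_Staff briefing = max(EF_Stage build=11, EF_Marketing push=5) = 11; EF_Staff briefing = 11+9 = 20
ES_Rehearsal = max(EF_Stage build=11, EF_Ticketing=19) = 19; EF_Rehearsal = 19+7 = 26
ES_Signage = max(EF_AV setup=9, EF_Staff briefing=20, EF_Rehearsal=26) = 26; EF_Signage = 26+4 = 30
Expected project duration μ = 30 hours. Critical path: Marketing push → Ticketing → Rehearsal → Signage.

Variance along critical path = 1.778 + 1.778 + 4.000 + 1.000 = 8.556; σ = √8.556 = 2.925 hours.
Z = (34 − 30) / 2.925 = 1.368
P(T ≤ 34) = Φ(1.368) ≈ 0.914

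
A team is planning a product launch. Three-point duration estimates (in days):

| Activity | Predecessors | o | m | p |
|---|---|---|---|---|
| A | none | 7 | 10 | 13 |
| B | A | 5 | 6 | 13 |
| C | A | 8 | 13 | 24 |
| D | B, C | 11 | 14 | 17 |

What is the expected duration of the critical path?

38 days

te_A = (7 + 4·10 + 13)/6 = 60/6 = 10
te_B = (5 + 4·6 + 13)/6 = 42/6 = 7
te_C = (8 + 4·13 + 24)/6 = 84/6 = 14
te_D = (11 + 4·14 + 17)/6 = 84/6 = 14

Forward pass:
ES_A = 0; EF_A = 10
ES_B = 10; EF_B = 10+7 = 17
ES_C = 10; EF_C = 10+14 = 24
ES_D = max(EF_B=17, EF_C=24) = 24; EF_D = 24+14 = 38
Expected project duration μ = 38 days. Critical path: A → C → D.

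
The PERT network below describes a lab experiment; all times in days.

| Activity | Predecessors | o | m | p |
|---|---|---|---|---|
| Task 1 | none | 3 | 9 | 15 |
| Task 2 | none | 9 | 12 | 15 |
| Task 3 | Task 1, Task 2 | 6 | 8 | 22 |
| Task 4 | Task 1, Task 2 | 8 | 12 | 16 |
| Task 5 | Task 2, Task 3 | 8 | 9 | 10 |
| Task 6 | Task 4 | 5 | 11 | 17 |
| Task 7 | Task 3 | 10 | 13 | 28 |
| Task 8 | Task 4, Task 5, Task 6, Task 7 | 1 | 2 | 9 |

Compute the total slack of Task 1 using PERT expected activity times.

te_Task 1 = (3 + 4·9 + 15)/6 = 54/6 = 9
te_Task 2 = (9 + 4·12 + 15)/6 = 72/6 = 12
te_Task 3 = (6 + 4·8 + 22)/6 = 60/6 = 10
te_Task 4 = (8 + 4·12 + 16)/6 = 72/6 = 12
te_Task 5 = (8 + 4·9 + 10)/6 = 54/6 = 9
te_Task 6 = (5 + 4·11 + 17)/6 = 66/6 = 11
te_Task 7 = (10 + 4·13 + 28)/6 = 90/6 = 15
te_Task 8 = (1 + 4·2 + 9)/6 = 18/6 = 3

Forward pass:
ES_Task 1 = 0; EF_Task 1 = 9
ES_Task 2 = 0; EF_Task 2 = 12
ES_Task 3 = max(EF_Task 1=9, EF_Task 2=12) = 12; EF_Task 3 = 12+10 = 22
ES_Task 4 = max(EF_Task 1=9, EF_Task 2=12) = 12; EF_Task 4 = 12+12 = 24
ES_Task 5 = max(EF_Task 2=12, EF_Task 3=22) = 22; EF_Task 5 = 22+9 = 31
ES_Task 6 = 24; EF_Task 6 = 24+11 = 35
ES_Task 7 = 22; EF_Task 7 = 22+15 = 37
ES_Task 8 = max(EF_Task 4=24, EF_Task 5=31, EF_Task 6=35, EF_Task 7=37) = 37; EF_Task 8 = 37+3 = 40
Expected project duration μ = 40 days. Critical path: Task 2 → Task 3 → Task 7 → Task 8.

Backward pass:
LF_Task 8 = 40; LS_Task 8 = 40−3 = 37
LF_Task 7 = LS_Task 8 = 37; LS_Task 7 = 37−15 = 22
LF_Task 6 = LS_Task 8 = 37; LS_Task 6 = 37−11 = 26
LF_Task 5 = LS_Task 8 = 37; LS_Task 5 = 37−9 = 28
LF_Task 4 = min(LS_Task 6=26, LS_Task 8=37) = 26; LS_Task 4 = 26−12 = 14
LF_Task 3 = min(LS_Task 5=28, LS_Task 7=22) = 22; LS_Task 3 = 22−10 = 12
LF_Task 2 = min(LS_Task 3=12, LS_Task 4=14, LS_Task 5=28) = 12; LS_Task 2 = 12−12 = 0
LF_Task 1 = min(LS_Task 3=12, LS_Task 4=14) = 12; LS_Task 1 = 12−9 = 3
Slack_Task 1 = LS_Task 1 − ES_Task 1 = 3 − 0 = 3

3 days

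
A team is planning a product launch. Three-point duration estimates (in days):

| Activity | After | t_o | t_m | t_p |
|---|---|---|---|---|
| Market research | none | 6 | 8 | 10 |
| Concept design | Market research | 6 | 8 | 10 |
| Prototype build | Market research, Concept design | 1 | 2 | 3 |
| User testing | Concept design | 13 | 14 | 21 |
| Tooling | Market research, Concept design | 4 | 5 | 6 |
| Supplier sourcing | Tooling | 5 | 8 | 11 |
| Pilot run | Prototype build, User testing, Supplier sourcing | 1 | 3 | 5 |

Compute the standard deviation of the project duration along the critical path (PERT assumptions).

1.76 days

te_Market research = (6 + 4·8 + 10)/6 = 48/6 = 8; σ²_Market research = ((10−6)/6)² = 0.444
te_Concept design = (6 + 4·8 + 10)/6 = 48/6 = 8; σ²_Concept design = ((10−6)/6)² = 0.444
te_Prototype build = (1 + 4·2 + 3)/6 = 12/6 = 2; σ²_Prototype build = ((3−1)/6)² = 0.111
te_User testing = (13 + 4·14 + 21)/6 = 90/6 = 15; σ²_User testing = ((21−13)/6)² = 1.778
te_Tooling = (4 + 4·5 + 6)/6 = 30/6 = 5; σ²_Tooling = ((6−4)/6)² = 0.111
te_Supplier sourcing = (5 + 4·8 + 11)/6 = 48/6 = 8; σ²_Supplier sourcing = ((11−5)/6)² = 1.000
te_Pilot run = (1 + 4·3 + 5)/6 = 18/6 = 3; σ²_Pilot run = ((5−1)/6)² = 0.444

Forward pass:
ES_Market research = 0; EF_Market research = 8
ES_Concept design = 8; EF_Concept design = 8+8 = 16
ES_Prototype build = max(EF_Market research=8, EF_Concept design=16) = 16; EF_Prototype build = 16+2 = 18
ES_User testing = 16; EF_User testing = 16+15 = 31
ES_Tooling = max(EF_Market research=8, EF_Concept design=16) = 16; EF_Tooling = 16+5 = 21
ES_Supplier sourcing = 21; EF_Supplier sourcing = 21+8 = 29
ES_Pilot run = max(EF_Prototype build=18, EF_User testing=31, EF_Supplier sourcing=29) = 31; EF_Pilot run = 31+3 = 34
Expected project duration μ = 34 days. Critical path: Market research → Concept design → User testing → Pilot run.

Variance along critical path = 0.444 + 0.444 + 1.778 + 0.444 = 3.111
σ = √3.111 = 1.764 days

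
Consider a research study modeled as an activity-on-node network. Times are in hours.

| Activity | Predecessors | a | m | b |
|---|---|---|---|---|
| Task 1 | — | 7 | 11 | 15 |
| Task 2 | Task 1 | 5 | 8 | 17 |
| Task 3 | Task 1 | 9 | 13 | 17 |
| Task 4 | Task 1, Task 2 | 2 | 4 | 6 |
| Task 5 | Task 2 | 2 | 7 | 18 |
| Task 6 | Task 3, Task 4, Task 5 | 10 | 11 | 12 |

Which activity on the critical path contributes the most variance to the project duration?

Task 5

te_Task 1 = (7 + 4·11 + 15)/6 = 66/6 = 11; σ²_Task 1 = ((15−7)/6)² = 1.778
te_Task 2 = (5 + 4·8 + 17)/6 = 54/6 = 9; σ²_Task 2 = ((17−5)/6)² = 4.000
te_Task 3 = (9 + 4·13 + 17)/6 = 78/6 = 13; σ²_Task 3 = ((17−9)/6)² = 1.778
te_Task 4 = (2 + 4·4 + 6)/6 = 24/6 = 4; σ²_Task 4 = ((6−2)/6)² = 0.444
te_Task 5 = (2 + 4·7 + 18)/6 = 48/6 = 8; σ²_Task 5 = ((18−2)/6)² = 7.111
te_Task 6 = (10 + 4·11 + 12)/6 = 66/6 = 11; σ²_Task 6 = ((12−10)/6)² = 0.111

Forward pass:
ES_Task 1 = 0; EF_Task 1 = 11
ES_Task 2 = 11; EF_Task 2 = 11+9 = 20
ES_Task 3 = 11; EF_Task 3 = 11+13 = 24
ES_Task 4 = max(EF_Task 1=11, EF_Task 2=20) = 20; EF_Task 4 = 20+4 = 24
ES_Task 5 = 20; EF_Task 5 = 20+8 = 28
ES_Task 6 = max(EF_Task 3=24, EF_Task 4=24, EF_Task 5=28) = 28; EF_Task 6 = 28+11 = 39
Expected project duration μ = 39 hours. Critical path: Task 1 → Task 2 → Task 5 → Task 6.

Variances on critical path: σ²_Task 1=1.778, σ²_Task 2=4.000, σ²_Task 5=7.111, σ²_Task 6=0.111.
Largest is σ²_Task 5 = 7.111.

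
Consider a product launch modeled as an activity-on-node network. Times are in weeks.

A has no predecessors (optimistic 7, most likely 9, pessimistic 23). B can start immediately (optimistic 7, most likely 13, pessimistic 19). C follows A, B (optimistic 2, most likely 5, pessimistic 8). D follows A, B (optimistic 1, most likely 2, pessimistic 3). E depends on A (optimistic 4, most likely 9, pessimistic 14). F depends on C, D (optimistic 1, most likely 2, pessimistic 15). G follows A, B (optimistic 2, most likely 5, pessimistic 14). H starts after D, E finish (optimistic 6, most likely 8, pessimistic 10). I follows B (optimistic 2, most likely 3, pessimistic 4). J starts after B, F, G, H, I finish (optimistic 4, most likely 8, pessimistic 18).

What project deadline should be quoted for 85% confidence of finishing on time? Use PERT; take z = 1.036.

41.1 weeks

te_A = (7 + 4·9 + 23)/6 = 66/6 = 11; σ²_A = ((23−7)/6)² = 7.111
te_B = (7 + 4·13 + 19)/6 = 78/6 = 13; σ²_B = ((19−7)/6)² = 4.000
te_C = (2 + 4·5 + 8)/6 = 30/6 = 5; σ²_C = ((8−2)/6)² = 1.000
te_D = (1 + 4·2 + 3)/6 = 12/6 = 2; σ²_D = ((3−1)/6)² = 0.111
te_E = (4 + 4·9 + 14)/6 = 54/6 = 9; σ²_E = ((14−4)/6)² = 2.778
te_F = (1 + 4·2 + 15)/6 = 24/6 = 4; σ²_F = ((15−1)/6)² = 5.444
te_G = (2 + 4·5 + 14)/6 = 36/6 = 6; σ²_G = ((14−2)/6)² = 4.000
te_H = (6 + 4·8 + 10)/6 = 48/6 = 8; σ²_H = ((10−6)/6)² = 0.444
te_I = (2 + 4·3 + 4)/6 = 18/6 = 3; σ²_I = ((4−2)/6)² = 0.111
te_J = (4 + 4·8 + 18)/6 = 54/6 = 9; σ²_J = ((18−4)/6)² = 5.444

Forward pass:
ES_A = 0; EF_A = 11
ES_B = 0; EF_B = 13
ES_C = max(EF_A=11, EF_B=13) = 13; EF_C = 13+5 = 18
ES_D = max(EF_A=11, EF_B=13) = 13; EF_D = 13+2 = 15
ES_E = 11; EF_E = 11+9 = 20
ES_F = max(EF_C=18, EF_D=15) = 18; EF_F = 18+4 = 22
ES_G = max(EF_A=11, EF_B=13) = 13; EF_G = 13+6 = 19
ES_H = max(EF_D=15, EF_E=20) = 20; EF_H = 20+8 = 28
ES_I = 13; EF_I = 13+3 = 16
ES_J = max(EF_B=13, EF_F=22, EF_G=19, EF_H=28, EF_I=16) = 28; EF_J = 28+9 = 37
Expected project duration μ = 37 weeks. Critical path: A → E → H → J.

Variance along critical path = 7.111 + 2.778 + 0.444 + 5.444 = 15.778; σ = 3.972 weeks.
D = μ + z·σ = 37 + 1.036·3.972 = 41.1 weeks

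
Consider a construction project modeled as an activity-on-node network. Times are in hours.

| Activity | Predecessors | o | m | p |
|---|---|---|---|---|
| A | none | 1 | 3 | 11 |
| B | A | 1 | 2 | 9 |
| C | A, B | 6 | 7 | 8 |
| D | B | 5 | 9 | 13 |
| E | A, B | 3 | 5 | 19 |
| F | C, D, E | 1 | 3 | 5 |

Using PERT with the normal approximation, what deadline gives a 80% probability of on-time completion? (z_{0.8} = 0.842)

te_A = (1 + 4·3 + 11)/6 = 24/6 = 4; σ²_A = ((11−1)/6)² = 2.778
te_B = (1 + 4·2 + 9)/6 = 18/6 = 3; σ²_B = ((9−1)/6)² = 1.778
te_C = (6 + 4·7 + 8)/6 = 42/6 = 7; σ²_C = ((8−6)/6)² = 0.111
te_D = (5 + 4·9 + 13)/6 = 54/6 = 9; σ²_D = ((13−5)/6)² = 1.778
te_E = (3 + 4·5 + 19)/6 = 42/6 = 7; σ²_E = ((19−3)/6)² = 7.111
te_F = (1 + 4·3 + 5)/6 = 18/6 = 3; σ²_F = ((5−1)/6)² = 0.444

Forward pass:
ES_A = 0; EF_A = 4
ES_B = 4; EF_B = 4+3 = 7
ES_C = max(EF_A=4, EF_B=7) = 7; EF_C = 7+7 = 14
ES_D = 7; EF_D = 7+9 = 16
ES_E = max(EF_A=4, EF_B=7) = 7; EF_E = 7+7 = 14
ES_F = max(EF_C=14, EF_D=16, EF_E=14) = 16; EF_F = 16+3 = 19
Expected project duration μ = 19 hours. Critical path: A → B → D → F.

Variance along critical path = 2.778 + 1.778 + 1.778 + 0.444 = 6.778; σ = 2.603 hours.
D = μ + z·σ = 19 + 0.842·2.603 = 21.2 hours

21.2 hours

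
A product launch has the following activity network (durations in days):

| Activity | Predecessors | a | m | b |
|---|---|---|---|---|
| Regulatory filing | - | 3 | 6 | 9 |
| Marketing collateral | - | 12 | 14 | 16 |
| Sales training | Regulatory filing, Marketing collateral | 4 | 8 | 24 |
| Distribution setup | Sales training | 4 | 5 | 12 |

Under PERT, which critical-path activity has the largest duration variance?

te_Regulatory filing = (3 + 4·6 + 9)/6 = 36/6 = 6; σ²_Regulatory filing = ((9−3)/6)² = 1.000
te_Marketing collateral = (12 + 4·14 + 16)/6 = 84/6 = 14; σ²_Marketing collateral = ((16−12)/6)² = 0.444
te_Sales training = (4 + 4·8 + 24)/6 = 60/6 = 10; σ²_Sales training = ((24−4)/6)² = 11.111
te_Distribution setup = (4 + 4·5 + 12)/6 = 36/6 = 6; σ²_Distribution setup = ((12−4)/6)² = 1.778

Forward pass:
ES_Regulatory filing = 0; EF_Regulatory filing = 6
ES_Marketing collateral = 0; EF_Marketing collateral = 14
ES_Sales training = max(EF_Regulatory filing=6, EF_Marketing collateral=14) = 14; EF_Sales training = 14+10 = 24
ES_Distribution setup = 24; EF_Distribution setup = 24+6 = 30
Expected project duration μ = 30 days. Critical path: Marketing collateral → Sales training → Distribution setup.

Variances on critical path: σ²_Marketing collateral=0.444, σ²_Sales training=11.111, σ²_Distribution setup=1.778.
Largest is σ²_Sales training = 11.111.

Sales training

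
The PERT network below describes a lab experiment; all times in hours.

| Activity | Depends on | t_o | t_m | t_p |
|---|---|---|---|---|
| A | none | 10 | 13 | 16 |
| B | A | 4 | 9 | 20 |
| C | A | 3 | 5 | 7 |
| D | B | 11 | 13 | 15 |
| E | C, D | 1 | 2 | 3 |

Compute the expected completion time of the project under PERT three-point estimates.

te_A = (10 + 4·13 + 16)/6 = 78/6 = 13
te_B = (4 + 4·9 + 20)/6 = 60/6 = 10
te_C = (3 + 4·5 + 7)/6 = 30/6 = 5
te_D = (11 + 4·13 + 15)/6 = 78/6 = 13
te_E = (1 + 4·2 + 3)/6 = 12/6 = 2

Forward pass:
ES_A = 0; EF_A = 13
ES_B = 13; EF_B = 13+10 = 23
ES_C = 13; EF_C = 13+5 = 18
ES_D = 23; EF_D = 23+13 = 36
ES_E = max(EF_C=18, EF_D=36) = 36; EF_E = 36+2 = 38
Expected project duration μ = 38 hours. Critical path: A → B → D → E.

38 hours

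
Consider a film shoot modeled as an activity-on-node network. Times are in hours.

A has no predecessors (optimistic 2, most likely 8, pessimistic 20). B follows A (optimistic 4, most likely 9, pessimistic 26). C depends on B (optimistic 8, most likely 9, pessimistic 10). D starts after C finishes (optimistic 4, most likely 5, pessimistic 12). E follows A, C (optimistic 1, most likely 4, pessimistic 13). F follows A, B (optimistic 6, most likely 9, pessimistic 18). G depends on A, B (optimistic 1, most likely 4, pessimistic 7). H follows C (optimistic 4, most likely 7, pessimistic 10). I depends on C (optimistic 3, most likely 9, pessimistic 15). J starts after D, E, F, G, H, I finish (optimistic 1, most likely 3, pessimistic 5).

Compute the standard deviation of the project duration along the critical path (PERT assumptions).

5.20 hours

te_A = (2 + 4·8 + 20)/6 = 54/6 = 9; σ²_A = ((20−2)/6)² = 9.000
te_B = (4 + 4·9 + 26)/6 = 66/6 = 11; σ²_B = ((26−4)/6)² = 13.444
te_C = (8 + 4·9 + 10)/6 = 54/6 = 9; σ²_C = ((10−8)/6)² = 0.111
te_D = (4 + 4·5 + 12)/6 = 36/6 = 6; σ²_D = ((12−4)/6)² = 1.778
te_E = (1 + 4·4 + 13)/6 = 30/6 = 5; σ²_E = ((13−1)/6)² = 4.000
te_F = (6 + 4·9 + 18)/6 = 60/6 = 10; σ²_F = ((18−6)/6)² = 4.000
te_G = (1 + 4·4 + 7)/6 = 24/6 = 4; σ²_G = ((7−1)/6)² = 1.000
te_H = (4 + 4·7 + 10)/6 = 42/6 = 7; σ²_H = ((10−4)/6)² = 1.000
te_I = (3 + 4·9 + 15)/6 = 54/6 = 9; σ²_I = ((15−3)/6)² = 4.000
te_J = (1 + 4·3 + 5)/6 = 18/6 = 3; σ²_J = ((5−1)/6)² = 0.444

Forward pass:
ES_A = 0; EF_A = 9
ES_B = 9; EF_B = 9+11 = 20
ES_C = 20; EF_C = 20+9 = 29
ES_D = 29; EF_D = 29+6 = 35
ES_E = max(EF_A=9, EF_C=29) = 29; EF_E = 29+5 = 34
ES_F = max(EF_A=9, EF_B=20) = 20; EF_F = 20+10 = 30
ES_G = max(EF_A=9, EF_B=20) = 20; EF_G = 20+4 = 24
ES_H = 29; EF_H = 29+7 = 36
ES_I = 29; EF_I = 29+9 = 38
ES_J = max(EF_D=35, EF_E=34, EF_F=30, EF_G=24, EF_H=36, EF_I=38) = 38; EF_J = 38+3 = 41
Expected project duration μ = 41 hours. Critical path: A → B → C → I → J.

Variance along critical path = 9.000 + 13.444 + 0.111 + 4.000 + 0.444 = 27.000
σ = √27.000 = 5.196 hours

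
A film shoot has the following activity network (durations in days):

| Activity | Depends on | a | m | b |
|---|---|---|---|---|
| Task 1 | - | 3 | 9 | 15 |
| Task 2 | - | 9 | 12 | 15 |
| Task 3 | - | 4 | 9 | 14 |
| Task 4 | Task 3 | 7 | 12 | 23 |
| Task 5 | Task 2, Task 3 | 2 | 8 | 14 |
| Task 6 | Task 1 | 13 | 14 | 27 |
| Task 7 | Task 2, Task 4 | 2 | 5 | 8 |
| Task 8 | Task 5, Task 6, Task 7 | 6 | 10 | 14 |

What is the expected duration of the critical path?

te_Task 1 = (3 + 4·9 + 15)/6 = 54/6 = 9
te_Task 2 = (9 + 4·12 + 15)/6 = 72/6 = 12
te_Task 3 = (4 + 4·9 + 14)/6 = 54/6 = 9
te_Task 4 = (7 + 4·12 + 23)/6 = 78/6 = 13
te_Task 5 = (2 + 4·8 + 14)/6 = 48/6 = 8
te_Task 6 = (13 + 4·14 + 27)/6 = 96/6 = 16
te_Task 7 = (2 + 4·5 + 8)/6 = 30/6 = 5
te_Task 8 = (6 + 4·10 + 14)/6 = 60/6 = 10

Forward pass:
ES_Task 1 = 0; EF_Task 1 = 9
ES_Task 2 = 0; EF_Task 2 = 12
ES_Task 3 = 0; EF_Task 3 = 9
ES_Task 4 = 9; EF_Task 4 = 9+13 = 22
ES_Task 5 = max(EF_Task 2=12, EF_Task 3=9) = 12; EF_Task 5 = 12+8 = 20
ES_Task 6 = 9; EF_Task 6 = 9+16 = 25
ES_Task 7 = max(EF_Task 2=12, EF_Task 4=22) = 22; EF_Task 7 = 22+5 = 27
ES_Task 8 = max(EF_Task 5=20, EF_Task 6=25, EF_Task 7=27) = 27; EF_Task 8 = 27+10 = 37
Expected project duration μ = 37 days. Critical path: Task 3 → Task 4 → Task 7 → Task 8.

37 days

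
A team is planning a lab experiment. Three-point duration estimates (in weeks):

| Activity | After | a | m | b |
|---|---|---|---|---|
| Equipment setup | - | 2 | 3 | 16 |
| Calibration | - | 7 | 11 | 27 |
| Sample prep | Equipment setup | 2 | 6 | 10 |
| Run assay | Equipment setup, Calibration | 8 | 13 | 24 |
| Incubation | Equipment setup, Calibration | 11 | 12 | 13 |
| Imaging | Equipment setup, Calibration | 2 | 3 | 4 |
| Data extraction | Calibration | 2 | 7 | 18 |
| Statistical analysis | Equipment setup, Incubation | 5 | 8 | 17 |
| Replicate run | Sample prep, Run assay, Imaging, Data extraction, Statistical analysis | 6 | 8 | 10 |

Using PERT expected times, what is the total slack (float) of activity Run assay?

te_Equipment setup = (2 + 4·3 + 16)/6 = 30/6 = 5
te_Calibration = (7 + 4·11 + 27)/6 = 78/6 = 13
te_Sample prep = (2 + 4·6 + 10)/6 = 36/6 = 6
te_Run assay = (8 + 4·13 + 24)/6 = 84/6 = 14
te_Incubation = (11 + 4·12 + 13)/6 = 72/6 = 12
te_Imaging = (2 + 4·3 + 4)/6 = 18/6 = 3
te_Data extraction = (2 + 4·7 + 18)/6 = 48/6 = 8
te_Statistical analysis = (5 + 4·8 + 17)/6 = 54/6 = 9
te_Replicate run = (6 + 4·8 + 10)/6 = 48/6 = 8

Forward pass:
ES_Equipment setup = 0; EF_Equipment setup = 5
ES_Calibration = 0; EF_Calibration = 13
ES_Sample prep = 5; EF_Sample prep = 5+6 = 11
ES_Run assay = max(EF_Equipment setup=5, EF_Calibration=13) = 13; EF_Run assay = 13+14 = 27
ES_Incubation = max(EF_Equipment setup=5, EF_Calibration=13) = 13; EF_Incubation = 13+12 = 25
ES_Imaging = max(EF_Equipment setup=5, EF_Calibration=13) = 13; EF_Imaging = 13+3 = 16
ES_Data extraction = 13; EF_Data extraction = 13+8 = 21
ES_Statistical analysis = max(EF_Equipment setup=5, EF_Incubation=25) = 25; EF_Statistical analysis = 25+9 = 34
ES_Replicate run = max(EF_Sample prep=11, EF_Run assay=27, EF_Imaging=16, EF_Data extraction=21, EF_Statistical analysis=34) = 34; EF_Replicate run = 34+8 = 42
Expected project duration μ = 42 weeks. Critical path: Calibration → Incubation → Statistical analysis → Replicate run.

Backward pass:
LF_Replicate run = 42; LS_Replicate run = 42−8 = 34
LF_Statistical analysis = LS_Replicate run = 34; LS_Statistical analysis = 34−9 = 25
LF_Data extraction = LS_Replicate run = 34; LS_Data extraction = 34−8 = 26
LF_Imaging = LS_Replicate run = 34; LS_Imaging = 34−3 = 31
LF_Incubation = LS_Statistical analysis = 25; LS_Incubation = 25−12 = 13
LF_Run assay = LS_Replicate run = 34; LS_Run assay = 34−14 = 20
LF_Sample prep = LS_Replicate run = 34; LS_Sample prep = 34−6 = 28
LF_Calibration = min(LS_Run assay=20, LS_Incubation=13, LS_Imaging=31, LS_Data extraction=26) = 13; LS_Calibration = 13−13 = 0
LF_Equipment setup = min(LS_Sample prep=28, LS_Run assay=20, LS_Incubation=13, LS_Imaging=31, LS_Statistical analysis=25) = 13; LS_Equipment setup = 13−5 = 8
Slack_Run assay = LS_Run assay − ES_Run assay = 20 − 13 = 7

7 weeks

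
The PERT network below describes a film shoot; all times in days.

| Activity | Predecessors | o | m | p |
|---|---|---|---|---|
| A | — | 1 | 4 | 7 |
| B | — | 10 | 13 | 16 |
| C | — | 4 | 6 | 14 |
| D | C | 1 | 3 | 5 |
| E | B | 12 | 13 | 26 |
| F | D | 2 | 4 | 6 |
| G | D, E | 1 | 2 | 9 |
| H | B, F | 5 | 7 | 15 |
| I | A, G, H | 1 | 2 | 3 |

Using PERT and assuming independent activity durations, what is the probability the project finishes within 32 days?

te_A = (1 + 4·4 + 7)/6 = 24/6 = 4; σ²_A = ((7−1)/6)² = 1.000
te_B = (10 + 4·13 + 16)/6 = 78/6 = 13; σ²_B = ((16−10)/6)² = 1.000
te_C = (4 + 4·6 + 14)/6 = 42/6 = 7; σ²_C = ((14−4)/6)² = 2.778
te_D = (1 + 4·3 + 5)/6 = 18/6 = 3; σ²_D = ((5−1)/6)² = 0.444
te_E = (12 + 4·13 + 26)/6 = 90/6 = 15; σ²_E = ((26−12)/6)² = 5.444
te_F = (2 + 4·4 + 6)/6 = 24/6 = 4; σ²_F = ((6−2)/6)² = 0.444
te_G = (1 + 4·2 + 9)/6 = 18/6 = 3; σ²_G = ((9−1)/6)² = 1.778
te_H = (5 + 4·7 + 15)/6 = 48/6 = 8; σ²_H = ((15−5)/6)² = 2.778
te_I = (1 + 4·2 + 3)/6 = 12/6 = 2; σ²_I = ((3−1)/6)² = 0.111

Forward pass:
ES_A = 0; EF_A = 4
ES_B = 0; EF_B = 13
ES_C = 0; EF_C = 7
ES_D = 7; EF_D = 7+3 = 10
ES_E = 13; EF_E = 13+15 = 28
ES_F = 10; EF_F = 10+4 = 14
ES_G = max(EF_D=10, EF_E=28) = 28; EF_G = 28+3 = 31
ES_H = max(EF_B=13, EF_F=14) = 14; EF_H = 14+8 = 22
ES_I = max(EF_A=4, EF_G=31, EF_H=22) = 31; EF_I = 31+2 = 33
Expected project duration μ = 33 days. Critical path: B → E → G → I.

Variance along critical path = 1.000 + 5.444 + 1.778 + 0.111 = 8.333; σ = √8.333 = 2.887 days.
Z = (32 − 33) / 2.887 = -0.346
P(T ≤ 32) = Φ(-0.346) ≈ 0.365

0.365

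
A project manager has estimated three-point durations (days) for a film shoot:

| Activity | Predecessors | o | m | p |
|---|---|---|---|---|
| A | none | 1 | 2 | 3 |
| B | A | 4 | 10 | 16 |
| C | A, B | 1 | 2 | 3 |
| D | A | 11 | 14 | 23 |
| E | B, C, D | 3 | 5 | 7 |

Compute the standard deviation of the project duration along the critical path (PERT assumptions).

2.13 days

te_A = (1 + 4·2 + 3)/6 = 12/6 = 2; σ²_A = ((3−1)/6)² = 0.111
te_B = (4 + 4·10 + 16)/6 = 60/6 = 10; σ²_B = ((16−4)/6)² = 4.000
te_C = (1 + 4·2 + 3)/6 = 12/6 = 2; σ²_C = ((3−1)/6)² = 0.111
te_D = (11 + 4·14 + 23)/6 = 90/6 = 15; σ²_D = ((23−11)/6)² = 4.000
te_E = (3 + 4·5 + 7)/6 = 30/6 = 5; σ²_E = ((7−3)/6)² = 0.444

Forward pass:
ES_A = 0; EF_A = 2
ES_B = 2; EF_B = 2+10 = 12
ES_C = max(EF_A=2, EF_B=12) = 12; EF_C = 12+2 = 14
ES_D = 2; EF_D = 2+15 = 17
ES_E = max(EF_B=12, EF_C=14, EF_D=17) = 17; EF_E = 17+5 = 22
Expected project duration μ = 22 days. Critical path: A → D → E.

Variance along critical path = 0.111 + 4.000 + 0.444 = 4.556
σ = √4.556 = 2.134 days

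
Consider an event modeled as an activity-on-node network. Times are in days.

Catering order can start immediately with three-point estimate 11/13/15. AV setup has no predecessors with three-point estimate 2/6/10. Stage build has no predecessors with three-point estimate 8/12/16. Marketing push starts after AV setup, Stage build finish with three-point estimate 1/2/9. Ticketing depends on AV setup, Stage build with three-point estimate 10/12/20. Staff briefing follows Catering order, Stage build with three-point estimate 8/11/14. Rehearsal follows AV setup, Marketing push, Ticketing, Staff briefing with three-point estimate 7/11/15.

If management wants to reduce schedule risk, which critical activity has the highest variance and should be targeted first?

Ticketing

te_Catering order = (11 + 4·13 + 15)/6 = 78/6 = 13; σ²_Catering order = ((15−11)/6)² = 0.444
te_AV setup = (2 + 4·6 + 10)/6 = 36/6 = 6; σ²_AV setup = ((10−2)/6)² = 1.778
te_Stage build = (8 + 4·12 + 16)/6 = 72/6 = 12; σ²_Stage build = ((16−8)/6)² = 1.778
te_Marketing push = (1 + 4·2 + 9)/6 = 18/6 = 3; σ²_Marketing push = ((9−1)/6)² = 1.778
te_Ticketing = (10 + 4·12 + 20)/6 = 78/6 = 13; σ²_Ticketing = ((20−10)/6)² = 2.778
te_Staff briefing = (8 + 4·11 + 14)/6 = 66/6 = 11; σ²_Staff briefing = ((14−8)/6)² = 1.000
te_Rehearsal = (7 + 4·11 + 15)/6 = 66/6 = 11; σ²_Rehearsal = ((15−7)/6)² = 1.778

Forward pass:
ES_Catering order = 0; EF_Catering order = 13
ES_AV setup = 0; EF_AV setup = 6
ES_Stage build = 0; EF_Stage build = 12
ES_Marketing push = max(EF_AV setup=6, EF_Stage build=12) = 12; EF_Marketing push = 12+3 = 15
ES_Ticketing = max(EF_AV setup=6, EF_Stage build=12) = 12; EF_Ticketing = 12+13 = 25
ES_Staff briefing = max(EF_Catering order=13, EF_Stage build=12) = 13; EF_Staff briefing = 13+11 = 24
ES_Rehearsal = max(EF_AV setup=6, EF_Marketing push=15, EF_Ticketing=25, EF_Staff briefing=24) = 25; EF_Rehearsal = 25+11 = 36
Expected project duration μ = 36 days. Critical path: Stage build → Ticketing → Rehearsal.

Variances on critical path: σ²_Stage build=1.778, σ²_Ticketing=2.778, σ²_Rehearsal=1.778.
Largest is σ²_Ticketing = 2.778.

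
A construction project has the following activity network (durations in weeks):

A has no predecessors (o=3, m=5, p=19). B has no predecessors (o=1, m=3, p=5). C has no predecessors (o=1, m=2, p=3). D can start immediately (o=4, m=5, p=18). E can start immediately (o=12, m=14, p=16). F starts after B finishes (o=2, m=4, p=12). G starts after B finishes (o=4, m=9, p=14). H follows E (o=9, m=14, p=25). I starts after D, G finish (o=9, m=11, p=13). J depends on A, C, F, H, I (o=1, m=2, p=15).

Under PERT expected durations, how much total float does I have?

6 weeks

te_A = (3 + 4·5 + 19)/6 = 42/6 = 7
te_B = (1 + 4·3 + 5)/6 = 18/6 = 3
te_C = (1 + 4·2 + 3)/6 = 12/6 = 2
te_D = (4 + 4·5 + 18)/6 = 42/6 = 7
te_E = (12 + 4·14 + 16)/6 = 84/6 = 14
te_F = (2 + 4·4 + 12)/6 = 30/6 = 5
te_G = (4 + 4·9 + 14)/6 = 54/6 = 9
te_H = (9 + 4·14 + 25)/6 = 90/6 = 15
te_I = (9 + 4·11 + 13)/6 = 66/6 = 11
te_J = (1 + 4·2 + 15)/6 = 24/6 = 4

Forward pass:
ES_A = 0; EF_A = 7
ES_B = 0; EF_B = 3
ES_C = 0; EF_C = 2
ES_D = 0; EF_D = 7
ES_E = 0; EF_E = 14
ES_F = 3; EF_F = 3+5 = 8
ES_G = 3; EF_G = 3+9 = 12
ES_H = 14; EF_H = 14+15 = 29
ES_I = max(EF_D=7, EF_G=12) = 12; EF_I = 12+11 = 23
ES_J = max(EF_A=7, EF_C=2, EF_F=8, EF_H=29, EF_I=23) = 29; EF_J = 29+4 = 33
Expected project duration μ = 33 weeks. Critical path: E → H → J.

Backward pass:
LF_J = 33; LS_J = 33−4 = 29
LF_I = LS_J = 29; LS_I = 29−11 = 18
LF_H = LS_J = 29; LS_H = 29−15 = 14
LF_G = LS_I = 18; LS_G = 18−9 = 9
LF_F = LS_J = 29; LS_F = 29−5 = 24
LF_E = LS_H = 14; LS_E = 14−14 = 0
LF_D = LS_I = 18; LS_D = 18−7 = 11
LF_C = LS_J = 29; LS_C = 29−2 = 27
LF_B = min(LS_F=24, LS_G=9) = 9; LS_B = 9−3 = 6
LF_A = LS_J = 29; LS_A = 29−7 = 22
Slack_I = LS_I − ES_I = 18 − 12 = 6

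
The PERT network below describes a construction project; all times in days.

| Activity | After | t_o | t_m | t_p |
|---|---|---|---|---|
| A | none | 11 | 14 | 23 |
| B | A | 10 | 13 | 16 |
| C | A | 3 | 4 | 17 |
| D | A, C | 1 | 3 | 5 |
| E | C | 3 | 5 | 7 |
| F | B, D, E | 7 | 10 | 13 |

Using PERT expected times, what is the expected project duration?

38 days

te_A = (11 + 4·14 + 23)/6 = 90/6 = 15
te_B = (10 + 4·13 + 16)/6 = 78/6 = 13
te_C = (3 + 4·4 + 17)/6 = 36/6 = 6
te_D = (1 + 4·3 + 5)/6 = 18/6 = 3
te_E = (3 + 4·5 + 7)/6 = 30/6 = 5
te_F = (7 + 4·10 + 13)/6 = 60/6 = 10

Forward pass:
ES_A = 0; EF_A = 15
ES_B = 15; EF_B = 15+13 = 28
ES_C = 15; EF_C = 15+6 = 21
ES_D = max(EF_A=15, EF_C=21) = 21; EF_D = 21+3 = 24
ES_E = 21; EF_E = 21+5 = 26
ES_F = max(EF_B=28, EF_D=24, EF_E=26) = 28; EF_F = 28+10 = 38
Expected project duration μ = 38 days. Critical path: A → B → F.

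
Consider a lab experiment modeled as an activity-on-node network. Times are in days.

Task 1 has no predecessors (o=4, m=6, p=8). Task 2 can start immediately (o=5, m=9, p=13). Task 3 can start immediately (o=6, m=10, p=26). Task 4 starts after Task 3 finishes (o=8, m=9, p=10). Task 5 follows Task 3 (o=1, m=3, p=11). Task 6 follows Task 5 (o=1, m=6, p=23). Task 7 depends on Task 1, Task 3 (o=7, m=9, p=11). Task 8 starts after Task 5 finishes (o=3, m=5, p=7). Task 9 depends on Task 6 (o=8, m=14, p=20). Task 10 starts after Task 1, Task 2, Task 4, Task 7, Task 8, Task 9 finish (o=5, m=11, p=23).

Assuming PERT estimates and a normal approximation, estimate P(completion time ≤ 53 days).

te_Task 1 = (4 + 4·6 + 8)/6 = 36/6 = 6; σ²_Task 1 = ((8−4)/6)² = 0.444
te_Task 2 = (5 + 4·9 + 13)/6 = 54/6 = 9; σ²_Task 2 = ((13−5)/6)² = 1.778
te_Task 3 = (6 + 4·10 + 26)/6 = 72/6 = 12; σ²_Task 3 = ((26−6)/6)² = 11.111
te_Task 4 = (8 + 4·9 + 10)/6 = 54/6 = 9; σ²_Task 4 = ((10−8)/6)² = 0.111
te_Task 5 = (1 + 4·3 + 11)/6 = 24/6 = 4; σ²_Task 5 = ((11−1)/6)² = 2.778
te_Task 6 = (1 + 4·6 + 23)/6 = 48/6 = 8; σ²_Task 6 = ((23−1)/6)² = 13.444
te_Task 7 = (7 + 4·9 + 11)/6 = 54/6 = 9; σ²_Task 7 = ((11−7)/6)² = 0.444
te_Task 8 = (3 + 4·5 + 7)/6 = 30/6 = 5; σ²_Task 8 = ((7−3)/6)² = 0.444
te_Task 9 = (8 + 4·14 + 20)/6 = 84/6 = 14; σ²_Task 9 = ((20−8)/6)² = 4.000
te_Task 10 = (5 + 4·11 + 23)/6 = 72/6 = 12; σ²_Task 10 = ((23−5)/6)² = 9.000

Forward pass:
ES_Task 1 = 0; EF_Task 1 = 6
ES_Task 2 = 0; EF_Task 2 = 9
ES_Task 3 = 0; EF_Task 3 = 12
ES_Task 4 = 12; EF_Task 4 = 12+9 = 21
ES_Task 5 = 12; EF_Task 5 = 12+4 = 16
ES_Task 6 = 16; EF_Task 6 = 16+8 = 24
ES_Task 7 = max(EF_Task 1=6, EF_Task 3=12) = 12; EF_Task 7 = 12+9 = 21
ES_Task 8 = 16; EF_Task 8 = 16+5 = 21
ES_Task 9 = 24; EF_Task 9 = 24+14 = 38
ES_Task 10 = max(EF_Task 1=6, EF_Task 2=9, EF_Task 4=21, EF_Task 7=21, EF_Task 8=21, EF_Task 9=38) = 38; EF_Task 10 = 38+12 = 50
Expected project duration μ = 50 days. Critical path: Task 3 → Task 5 → Task 6 → Task 9 → Task 10.

Variance along critical path = 11.111 + 2.778 + 13.444 + 4.000 + 9.000 = 40.333; σ = √40.333 = 6.351 days.
Z = (53 − 50) / 6.351 = 0.472
P(T ≤ 53) = Φ(0.472) ≈ 0.682

0.682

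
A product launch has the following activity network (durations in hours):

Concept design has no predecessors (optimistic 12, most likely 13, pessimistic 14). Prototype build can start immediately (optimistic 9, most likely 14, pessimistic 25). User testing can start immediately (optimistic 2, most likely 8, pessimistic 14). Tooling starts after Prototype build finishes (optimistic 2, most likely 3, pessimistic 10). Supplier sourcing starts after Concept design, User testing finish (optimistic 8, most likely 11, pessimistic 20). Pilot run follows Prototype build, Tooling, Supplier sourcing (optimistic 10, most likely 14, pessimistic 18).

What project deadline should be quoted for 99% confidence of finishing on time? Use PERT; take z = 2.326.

te_Concept design = (12 + 4·13 + 14)/6 = 78/6 = 13; σ²_Concept design = ((14−12)/6)² = 0.111
te_Prototype build = (9 + 4·14 + 25)/6 = 90/6 = 15; σ²_Prototype build = ((25−9)/6)² = 7.111
te_User testing = (2 + 4·8 + 14)/6 = 48/6 = 8; σ²_User testing = ((14−2)/6)² = 4.000
te_Tooling = (2 + 4·3 + 10)/6 = 24/6 = 4; σ²_Tooling = ((10−2)/6)² = 1.778
te_Supplier sourcing = (8 + 4·11 + 20)/6 = 72/6 = 12; σ²_Supplier sourcing = ((20−8)/6)² = 4.000
te_Pilot run = (10 + 4·14 + 18)/6 = 84/6 = 14; σ²_Pilot run = ((18−10)/6)² = 1.778

Forward pass:
ES_Concept design = 0; EF_Concept design = 13
ES_Prototype build = 0; EF_Prototype build = 15
ES_User testing = 0; EF_User testing = 8
ES_Tooling = 15; EF_Tooling = 15+4 = 19
ES_Supplier sourcing = max(EF_Concept design=13, EF_User testing=8) = 13; EF_Supplier sourcing = 13+12 = 25
ES_Pilot run = max(EF_Prototype build=15, EF_Tooling=19, EF_Supplier sourcing=25) = 25; EF_Pilot run = 25+14 = 39
Expected project duration μ = 39 hours. Critical path: Concept design → Supplier sourcing → Pilot run.

Variance along critical path = 0.111 + 4.000 + 1.778 = 5.889; σ = 2.427 hours.
D = μ + z·σ = 39 + 2.326·2.427 = 44.6 hours

44.6 hours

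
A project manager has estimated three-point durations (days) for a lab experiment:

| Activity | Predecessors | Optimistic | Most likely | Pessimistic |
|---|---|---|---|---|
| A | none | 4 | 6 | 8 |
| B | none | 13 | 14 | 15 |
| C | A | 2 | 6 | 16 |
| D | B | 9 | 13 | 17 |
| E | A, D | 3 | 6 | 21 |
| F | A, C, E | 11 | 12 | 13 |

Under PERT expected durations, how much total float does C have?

te_A = (4 + 4·6 + 8)/6 = 36/6 = 6
te_B = (13 + 4·14 + 15)/6 = 84/6 = 14
te_C = (2 + 4·6 + 16)/6 = 42/6 = 7
te_D = (9 + 4·13 + 17)/6 = 78/6 = 13
te_E = (3 + 4·6 + 21)/6 = 48/6 = 8
te_F = (11 + 4·12 + 13)/6 = 72/6 = 12

Forward pass:
ES_A = 0; EF_A = 6
ES_B = 0; EF_B = 14
ES_C = 6; EF_C = 6+7 = 13
ES_D = 14; EF_D = 14+13 = 27
ES_E = max(EF_A=6, EF_D=27) = 27; EF_E = 27+8 = 35
ES_F = max(EF_A=6, EF_C=13, EF_E=35) = 35; EF_F = 35+12 = 47
Expected project duration μ = 47 days. Critical path: B → D → E → F.

Backward pass:
LF_F = 47; LS_F = 47−12 = 35
LF_E = LS_F = 35; LS_E = 35−8 = 27
LF_D = LS_E = 27; LS_D = 27−13 = 14
LF_C = LS_F = 35; LS_C = 35−7 = 28
LF_B = LS_D = 14; LS_B = 14−14 = 0
LF_A = min(LS_C=28, LS_E=27, LS_F=35) = 27; LS_A = 27−6 = 21
Slack_C = LS_C − ES_C = 28 − 6 = 22

22 days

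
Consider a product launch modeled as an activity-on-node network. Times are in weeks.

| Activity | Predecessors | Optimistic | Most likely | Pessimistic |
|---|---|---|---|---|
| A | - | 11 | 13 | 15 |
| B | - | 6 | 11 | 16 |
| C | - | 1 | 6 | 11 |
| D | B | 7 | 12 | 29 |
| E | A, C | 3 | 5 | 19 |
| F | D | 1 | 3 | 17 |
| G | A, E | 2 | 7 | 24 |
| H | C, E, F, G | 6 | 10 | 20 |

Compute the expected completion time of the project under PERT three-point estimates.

te_A = (11 + 4·13 + 15)/6 = 78/6 = 13
te_B = (6 + 4·11 + 16)/6 = 66/6 = 11
te_C = (1 + 4·6 + 11)/6 = 36/6 = 6
te_D = (7 + 4·12 + 29)/6 = 84/6 = 14
te_E = (3 + 4·5 + 19)/6 = 42/6 = 7
te_F = (1 + 4·3 + 17)/6 = 30/6 = 5
te_G = (2 + 4·7 + 24)/6 = 54/6 = 9
te_H = (6 + 4·10 + 20)/6 = 66/6 = 11

Forward pass:
ES_A = 0; EF_A = 13
ES_B = 0; EF_B = 11
ES_C = 0; EF_C = 6
ES_D = 11; EF_D = 11+14 = 25
ES_E = max(EF_A=13, EF_C=6) = 13; EF_E = 13+7 = 20
ES_F = 25; EF_F = 25+5 = 30
ES_G = max(EF_A=13, EF_E=20) = 20; EF_G = 20+9 = 29
ES_H = max(EF_C=6, EF_E=20, EF_F=30, EF_G=29) = 30; EF_H = 30+11 = 41
Expected project duration μ = 41 weeks. Critical path: B → D → F → H.

41 weeks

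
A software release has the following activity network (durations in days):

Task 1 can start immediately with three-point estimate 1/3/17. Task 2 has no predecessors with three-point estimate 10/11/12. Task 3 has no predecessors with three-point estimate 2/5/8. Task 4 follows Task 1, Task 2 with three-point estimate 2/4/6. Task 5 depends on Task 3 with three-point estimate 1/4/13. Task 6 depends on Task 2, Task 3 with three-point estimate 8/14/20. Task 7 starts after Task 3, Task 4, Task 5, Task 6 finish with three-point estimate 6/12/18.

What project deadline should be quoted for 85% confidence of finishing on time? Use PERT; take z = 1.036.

te_Task 1 = (1 + 4·3 + 17)/6 = 30/6 = 5; σ²_Task 1 = ((17−1)/6)² = 7.111
te_Task 2 = (10 + 4·11 + 12)/6 = 66/6 = 11; σ²_Task 2 = ((12−10)/6)² = 0.111
te_Task 3 = (2 + 4·5 + 8)/6 = 30/6 = 5; σ²_Task 3 = ((8−2)/6)² = 1.000
te_Task 4 = (2 + 4·4 + 6)/6 = 24/6 = 4; σ²_Task 4 = ((6−2)/6)² = 0.444
te_Task 5 = (1 + 4·4 + 13)/6 = 30/6 = 5; σ²_Task 5 = ((13−1)/6)² = 4.000
te_Task 6 = (8 + 4·14 + 20)/6 = 84/6 = 14; σ²_Task 6 = ((20−8)/6)² = 4.000
te_Task 7 = (6 + 4·12 + 18)/6 = 72/6 = 12; σ²_Task 7 = ((18−6)/6)² = 4.000

Forward pass:
ES_Task 1 = 0; EF_Task 1 = 5
ES_Task 2 = 0; EF_Task 2 = 11
ES_Task 3 = 0; EF_Task 3 = 5
ES_Task 4 = max(EF_Task 1=5, EF_Task 2=11) = 11; EF_Task 4 = 11+4 = 15
ES_Task 5 = 5; EF_Task 5 = 5+5 = 10
ES_Task 6 = max(EF_Task 2=11, EF_Task 3=5) = 11; EF_Task 6 = 11+14 = 25
ES_Task 7 = max(EF_Task 3=5, EF_Task 4=15, EF_Task 5=10, EF_Task 6=25) = 25; EF_Task 7 = 25+12 = 37
Expected project duration μ = 37 days. Critical path: Task 2 → Task 6 → Task 7.

Variance along critical path = 0.111 + 4.000 + 4.000 = 8.111; σ = 2.848 days.
D = μ + z·σ = 37 + 1.036·2.848 = 40.0 days

40.0 days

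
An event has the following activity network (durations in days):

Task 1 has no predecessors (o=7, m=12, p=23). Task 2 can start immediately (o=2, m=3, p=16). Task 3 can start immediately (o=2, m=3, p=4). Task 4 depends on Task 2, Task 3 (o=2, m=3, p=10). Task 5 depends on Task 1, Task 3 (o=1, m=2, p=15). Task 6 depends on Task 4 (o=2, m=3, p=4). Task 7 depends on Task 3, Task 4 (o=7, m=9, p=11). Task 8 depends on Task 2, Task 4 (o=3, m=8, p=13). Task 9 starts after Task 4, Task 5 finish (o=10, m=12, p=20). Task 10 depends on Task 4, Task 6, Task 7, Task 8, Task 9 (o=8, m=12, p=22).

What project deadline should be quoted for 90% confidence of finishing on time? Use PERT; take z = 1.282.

te_Task 1 = (7 + 4·12 + 23)/6 = 78/6 = 13; σ²_Task 1 = ((23−7)/6)² = 7.111
te_Task 2 = (2 + 4·3 + 16)/6 = 30/6 = 5; σ²_Task 2 = ((16−2)/6)² = 5.444
te_Task 3 = (2 + 4·3 + 4)/6 = 18/6 = 3; σ²_Task 3 = ((4−2)/6)² = 0.111
te_Task 4 = (2 + 4·3 + 10)/6 = 24/6 = 4; σ²_Task 4 = ((10−2)/6)² = 1.778
te_Task 5 = (1 + 4·2 + 15)/6 = 24/6 = 4; σ²_Task 5 = ((15−1)/6)² = 5.444
te_Task 6 = (2 + 4·3 + 4)/6 = 18/6 = 3; σ²_Task 6 = ((4−2)/6)² = 0.111
te_Task 7 = (7 + 4·9 + 11)/6 = 54/6 = 9; σ²_Task 7 = ((11−7)/6)² = 0.444
te_Task 8 = (3 + 4·8 + 13)/6 = 48/6 = 8; σ²_Task 8 = ((13−3)/6)² = 2.778
te_Task 9 = (10 + 4·12 + 20)/6 = 78/6 = 13; σ²_Task 9 = ((20−10)/6)² = 2.778
te_Task 10 = (8 + 4·12 + 22)/6 = 78/6 = 13; σ²_Task 10 = ((22−8)/6)² = 5.444

Forward pass:
ES_Task 1 = 0; EF_Task 1 = 13
ES_Task 2 = 0; EF_Task 2 = 5
ES_Task 3 = 0; EF_Task 3 = 3
ES_Task 4 = max(EF_Task 2=5, EF_Task 3=3) = 5; EF_Task 4 = 5+4 = 9
ES_Task 5 = max(EF_Task 1=13, EF_Task 3=3) = 13; EF_Task 5 = 13+4 = 17
ES_Task 6 = 9; EF_Task 6 = 9+3 = 12
ES_Task 7 = max(EF_Task 3=3, EF_Task 4=9) = 9; EF_Task 7 = 9+9 = 18
ES_Task 8 = max(EF_Task 2=5, EF_Task 4=9) = 9; EF_Task 8 = 9+8 = 17
ES_Task 9 = max(EF_Task 4=9, EF_Task 5=17) = 17; EF_Task 9 = 17+13 = 30
ES_Task 10 = max(EF_Task 4=9, EF_Task 6=12, EF_Task 7=18, EF_Task 8=17, EF_Task 9=30) = 30; EF_Task 10 = 30+13 = 43
Expected project duration μ = 43 days. Critical path: Task 1 → Task 5 → Task 9 → Task 10.

Variance along critical path = 7.111 + 5.444 + 2.778 + 5.444 = 20.778; σ = 4.558 days.
D = μ + z·σ = 43 + 1.282·4.558 = 48.8 days

48.8 days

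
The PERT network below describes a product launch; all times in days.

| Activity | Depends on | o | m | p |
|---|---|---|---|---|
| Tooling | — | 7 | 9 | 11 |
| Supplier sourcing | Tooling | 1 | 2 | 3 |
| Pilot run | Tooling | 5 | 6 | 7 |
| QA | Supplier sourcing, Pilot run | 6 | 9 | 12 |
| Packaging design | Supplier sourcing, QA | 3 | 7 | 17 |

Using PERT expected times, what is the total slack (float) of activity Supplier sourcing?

4 days

te_Tooling = (7 + 4·9 + 11)/6 = 54/6 = 9
te_Supplier sourcing = (1 + 4·2 + 3)/6 = 12/6 = 2
te_Pilot run = (5 + 4·6 + 7)/6 = 36/6 = 6
te_QA = (6 + 4·9 + 12)/6 = 54/6 = 9
te_Packaging design = (3 + 4·7 + 17)/6 = 48/6 = 8

Forward pass:
ES_Tooling = 0; EF_Tooling = 9
ES_Supplier sourcing = 9; EF_Supplier sourcing = 9+2 = 11
ES_Pilot run = 9; EF_Pilot run = 9+6 = 15
ES_QA = max(EF_Supplier sourcing=11, EF_Pilot run=15) = 15; EF_QA = 15+9 = 24
ES_Packaging design = max(EF_Supplier sourcing=11, EF_QA=24) = 24; EF_Packaging design = 24+8 = 32
Expected project duration μ = 32 days. Critical path: Tooling → Pilot run → QA → Packaging design.

Backward pass:
LF_Packaging design = 32; LS_Packaging design = 32−8 = 24
LF_QA = LS_Packaging design = 24; LS_QA = 24−9 = 15
LF_Pilot run = LS_QA = 15; LS_Pilot run = 15−6 = 9
LF_Supplier sourcing = min(LS_QA=15, LS_Packaging design=24) = 15; LS_Supplier sourcing = 15−2 = 13
LF_Tooling = min(LS_Supplier sourcing=13, LS_Pilot run=9) = 9; LS_Tooling = 9−9 = 0
Slack_Supplier sourcing = LS_Supplier sourcing − ES_Supplier sourcing = 13 − 9 = 4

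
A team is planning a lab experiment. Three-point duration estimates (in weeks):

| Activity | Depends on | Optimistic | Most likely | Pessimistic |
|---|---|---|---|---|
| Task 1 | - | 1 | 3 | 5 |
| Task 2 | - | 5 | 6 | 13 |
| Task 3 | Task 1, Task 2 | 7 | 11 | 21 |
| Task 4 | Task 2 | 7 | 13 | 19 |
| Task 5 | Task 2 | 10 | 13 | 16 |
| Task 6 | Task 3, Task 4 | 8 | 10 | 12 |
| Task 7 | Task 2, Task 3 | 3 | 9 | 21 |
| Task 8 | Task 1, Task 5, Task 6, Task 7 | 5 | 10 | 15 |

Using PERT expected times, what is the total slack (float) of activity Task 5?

10 weeks

te_Task 1 = (1 + 4·3 + 5)/6 = 18/6 = 3
te_Task 2 = (5 + 4·6 + 13)/6 = 42/6 = 7
te_Task 3 = (7 + 4·11 + 21)/6 = 72/6 = 12
te_Task 4 = (7 + 4·13 + 19)/6 = 78/6 = 13
te_Task 5 = (10 + 4·13 + 16)/6 = 78/6 = 13
te_Task 6 = (8 + 4·10 + 12)/6 = 60/6 = 10
te_Task 7 = (3 + 4·9 + 21)/6 = 60/6 = 10
te_Task 8 = (5 + 4·10 + 15)/6 = 60/6 = 10

Forward pass:
ES_Task 1 = 0; EF_Task 1 = 3
ES_Task 2 = 0; EF_Task 2 = 7
ES_Task 3 = max(EF_Task 1=3, EF_Task 2=7) = 7; EF_Task 3 = 7+12 = 19
ES_Task 4 = 7; EF_Task 4 = 7+13 = 20
ES_Task 5 = 7; EF_Task 5 = 7+13 = 20
ES_Task 6 = max(EF_Task 3=19, EF_Task 4=20) = 20; EF_Task 6 = 20+10 = 30
ES_Task 7 = max(EF_Task 2=7, EF_Task 3=19) = 19; EF_Task 7 = 19+10 = 29
ES_Task 8 = max(EF_Task 1=3, EF_Task 5=20, EF_Task 6=30, EF_Task 7=29) = 30; EF_Task 8 = 30+10 = 40
Expected project duration μ = 40 weeks. Critical path: Task 2 → Task 4 → Task 6 → Task 8.

Backward pass:
LF_Task 8 = 40; LS_Task 8 = 40−10 = 30
LF_Task 7 = LS_Task 8 = 30; LS_Task 7 = 30−10 = 20
LF_Task 6 = LS_Task 8 = 30; LS_Task 6 = 30−10 = 20
LF_Task 5 = LS_Task 8 = 30; LS_Task 5 = 30−13 = 17
LF_Task 4 = LS_Task 6 = 20; LS_Task 4 = 20−13 = 7
LF_Task 3 = min(LS_Task 6=20, LS_Task 7=20) = 20; LS_Task 3 = 20−12 = 8
LF_Task 2 = min(LS_Task 3=8, LS_Task 4=7, LS_Task 5=17, LS_Task 7=20) = 7; LS_Task 2 = 7−7 = 0
LF_Task 1 = min(LS_Task 3=8, LS_Task 8=30) = 8; LS_Task 1 = 8−3 = 5
Slack_Task 5 = LS_Task 5 − ES_Task 5 = 17 − 7 = 10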